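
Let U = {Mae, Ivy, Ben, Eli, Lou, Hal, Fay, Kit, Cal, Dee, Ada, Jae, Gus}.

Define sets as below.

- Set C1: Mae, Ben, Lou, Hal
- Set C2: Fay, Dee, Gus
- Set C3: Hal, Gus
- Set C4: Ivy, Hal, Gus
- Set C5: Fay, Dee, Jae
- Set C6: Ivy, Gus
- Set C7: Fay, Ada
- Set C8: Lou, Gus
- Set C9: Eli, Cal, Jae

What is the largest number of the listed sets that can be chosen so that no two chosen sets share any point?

C1, C6, C7, C9 are pairwise disjoint (C1={Mae,Ben,Lou,Hal}; C6={Ivy,Gus}; C7={Fay,Ada}; C9={Eli,Cal,Jae}).
Every remaining set overlaps one of these, and no 5 of the listed sets are pairwise disjoint, so 4 is the maximum.

4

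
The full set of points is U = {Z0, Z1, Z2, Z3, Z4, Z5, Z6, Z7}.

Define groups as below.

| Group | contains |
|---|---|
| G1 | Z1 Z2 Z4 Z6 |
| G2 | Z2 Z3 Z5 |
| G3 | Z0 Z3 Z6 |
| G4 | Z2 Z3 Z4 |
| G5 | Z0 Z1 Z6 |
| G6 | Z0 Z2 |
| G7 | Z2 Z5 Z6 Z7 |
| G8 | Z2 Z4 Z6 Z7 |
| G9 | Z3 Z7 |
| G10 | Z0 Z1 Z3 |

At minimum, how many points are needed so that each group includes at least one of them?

The 3 points {Z0, Z2, Z3} hit every group.
No choice of 2 points meets every group, so 3 is the minimum.

3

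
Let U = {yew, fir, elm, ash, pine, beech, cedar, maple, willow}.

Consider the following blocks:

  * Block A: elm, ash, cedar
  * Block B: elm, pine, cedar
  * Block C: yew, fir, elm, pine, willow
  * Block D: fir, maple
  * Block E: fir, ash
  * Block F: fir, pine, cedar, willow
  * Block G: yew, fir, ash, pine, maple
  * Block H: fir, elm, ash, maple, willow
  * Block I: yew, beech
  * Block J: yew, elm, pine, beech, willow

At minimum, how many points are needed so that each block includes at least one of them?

T = {yew, fir, cedar} meets every block (each contains at least one member of T), and |T| = 3.
The blocks B, E, I are pairwise disjoint, so any hitting set needs a separate point for each — at least 3. Hence 3 is optimal.

3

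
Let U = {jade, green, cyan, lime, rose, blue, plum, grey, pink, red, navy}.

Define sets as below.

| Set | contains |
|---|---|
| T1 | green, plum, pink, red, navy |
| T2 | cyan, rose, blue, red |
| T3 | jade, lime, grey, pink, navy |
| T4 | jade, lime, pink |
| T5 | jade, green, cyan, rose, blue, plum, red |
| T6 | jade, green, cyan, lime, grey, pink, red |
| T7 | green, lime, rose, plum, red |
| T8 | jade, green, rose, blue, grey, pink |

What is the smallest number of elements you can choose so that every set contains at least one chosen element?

H = {pink, red} meets every set (each contains at least one member of H), and |H| = 2.
The sets T2, T4 are pairwise disjoint, so any hitting set needs a separate element for each — at least 2. Hence 2 is optimal.

2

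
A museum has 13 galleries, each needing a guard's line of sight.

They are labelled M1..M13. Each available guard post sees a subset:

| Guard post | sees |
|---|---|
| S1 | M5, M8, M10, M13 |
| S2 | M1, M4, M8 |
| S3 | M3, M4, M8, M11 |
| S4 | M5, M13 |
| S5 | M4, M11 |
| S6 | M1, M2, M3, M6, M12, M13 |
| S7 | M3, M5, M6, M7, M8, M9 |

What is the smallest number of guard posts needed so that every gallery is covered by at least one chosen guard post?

S1 and S3 and S6 and S7 together: S1 ∪ S3 ∪ S6 ∪ S7 = {M1, M2, M3, M4, M5, M6, M7, M8, M9, M10, M11, M12, M13} — every gallery is covered.
No 3 of the 7 guard posts cover everything (all 35 combinations miss at least one gallery), so 4 is optimal.

4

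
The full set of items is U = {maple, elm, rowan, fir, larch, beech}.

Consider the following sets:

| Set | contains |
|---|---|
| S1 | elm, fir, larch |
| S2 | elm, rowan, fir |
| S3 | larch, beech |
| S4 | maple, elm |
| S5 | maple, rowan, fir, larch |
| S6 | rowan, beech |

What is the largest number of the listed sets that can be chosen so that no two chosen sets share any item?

2

S1, S6 are pairwise disjoint (S1={elm,fir,larch}; S6={rowan,beech}).
Every remaining set overlaps one of these, and no 3 of the listed sets are pairwise disjoint, so 2 is the maximum.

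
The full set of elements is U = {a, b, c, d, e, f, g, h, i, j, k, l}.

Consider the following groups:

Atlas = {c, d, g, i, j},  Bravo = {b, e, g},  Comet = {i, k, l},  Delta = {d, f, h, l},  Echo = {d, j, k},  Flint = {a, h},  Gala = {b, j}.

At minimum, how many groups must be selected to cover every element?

5

Atlas and Bravo and Delta and Echo and Flint together: Atlas ∪ Bravo ∪ Delta ∪ Echo ∪ Flint = {a, b, c, d, e, f, g, h, i, j, k, l} — every element is covered.
No 4 of the 7 groups cover everything (all 35 combinations miss at least one element), so 5 is optimal.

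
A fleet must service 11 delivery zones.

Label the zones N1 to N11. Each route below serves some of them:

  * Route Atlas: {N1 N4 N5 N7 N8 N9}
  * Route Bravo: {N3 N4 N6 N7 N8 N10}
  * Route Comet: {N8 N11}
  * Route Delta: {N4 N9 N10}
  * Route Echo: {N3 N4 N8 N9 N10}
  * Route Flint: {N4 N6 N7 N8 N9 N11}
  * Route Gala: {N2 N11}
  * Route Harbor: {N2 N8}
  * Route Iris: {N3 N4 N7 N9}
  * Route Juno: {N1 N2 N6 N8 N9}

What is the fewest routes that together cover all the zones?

Take {Atlas, Bravo, Gala}. Their union is {N1, N2, N3, N4, N5, N6, N7, N8, N9, N10, N11}, which is all 11 zones.
Only Atlas contains N5, so Atlas is forced; the remaining 5 zones need at least 2 more routes (each remaining route adds at most 3) — so at least 3 routes are needed, and 3 is optimal.

3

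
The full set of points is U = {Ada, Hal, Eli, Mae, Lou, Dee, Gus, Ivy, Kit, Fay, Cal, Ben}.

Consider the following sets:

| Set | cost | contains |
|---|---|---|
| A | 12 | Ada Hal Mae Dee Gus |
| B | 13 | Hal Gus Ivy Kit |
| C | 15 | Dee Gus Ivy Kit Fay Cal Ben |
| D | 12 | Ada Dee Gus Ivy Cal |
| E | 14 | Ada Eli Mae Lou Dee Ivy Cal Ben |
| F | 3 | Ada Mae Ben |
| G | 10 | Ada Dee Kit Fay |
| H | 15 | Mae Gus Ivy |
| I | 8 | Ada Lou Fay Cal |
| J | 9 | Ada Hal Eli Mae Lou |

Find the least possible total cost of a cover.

C, J together cover every point (C ∪ J = {Ada, Hal, Eli, Mae, Lou, Dee, Gus, Ivy, Kit, Fay, Cal, Ben}); total cost 15 + 9 = 24.
The greedy pick F, C, J costs 27; no covering selection beats 24.

24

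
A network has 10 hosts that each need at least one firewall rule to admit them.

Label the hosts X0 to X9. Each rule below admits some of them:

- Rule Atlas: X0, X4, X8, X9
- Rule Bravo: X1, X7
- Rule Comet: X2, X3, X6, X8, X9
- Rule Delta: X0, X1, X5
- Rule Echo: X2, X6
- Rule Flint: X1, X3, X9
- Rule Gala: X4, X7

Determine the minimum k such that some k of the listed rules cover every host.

Comet and Delta and Gala together: Comet ∪ Delta ∪ Gala = {X0, X1, X2, X3, X4, X5, X6, X7, X8, X9} — every host is covered.
Only Delta contains X5, so Delta is forced; the remaining 7 hosts need at least 2 more rules (each remaining rule adds at most 5) — so at least 3 rules are needed, and 3 is optimal.

3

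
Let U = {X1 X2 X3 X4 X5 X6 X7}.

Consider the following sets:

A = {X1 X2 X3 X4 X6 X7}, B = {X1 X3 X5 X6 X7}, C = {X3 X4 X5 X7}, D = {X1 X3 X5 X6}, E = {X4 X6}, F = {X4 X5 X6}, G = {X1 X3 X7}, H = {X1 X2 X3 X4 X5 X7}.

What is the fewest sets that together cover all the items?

2

Take {A, H}. Their union is {X1, X2, X3, X4, X5, X6, X7}, which is all 7 items.
No single set has all 7 items (the largest, A, has 6), so 2 is optimal.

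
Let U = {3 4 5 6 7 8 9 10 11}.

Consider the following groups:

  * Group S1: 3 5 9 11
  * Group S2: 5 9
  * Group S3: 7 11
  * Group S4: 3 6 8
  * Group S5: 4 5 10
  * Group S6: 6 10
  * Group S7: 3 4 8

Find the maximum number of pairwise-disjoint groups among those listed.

4

S2, S3, S6, S7 are pairwise disjoint (S2={5,9}; S3={7,11}; S6={6,10}; S7={3,4,8}).
Every remaining group overlaps one of these, and no 5 of the listed groups are pairwise disjoint, so 4 is the maximum.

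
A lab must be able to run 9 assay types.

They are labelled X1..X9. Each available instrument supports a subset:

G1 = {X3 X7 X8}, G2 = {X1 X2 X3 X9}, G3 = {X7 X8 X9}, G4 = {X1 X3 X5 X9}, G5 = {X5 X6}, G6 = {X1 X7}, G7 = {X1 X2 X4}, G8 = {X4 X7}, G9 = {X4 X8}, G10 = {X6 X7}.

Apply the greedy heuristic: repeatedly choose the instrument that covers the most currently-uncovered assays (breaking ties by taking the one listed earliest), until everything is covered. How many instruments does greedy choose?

Greedy: pick G2 (covers 4 new) → pick G1 (covers 2 new) → pick G5 (covers 2 new) → pick G7 (covers 1 new). Total picks: 4.

4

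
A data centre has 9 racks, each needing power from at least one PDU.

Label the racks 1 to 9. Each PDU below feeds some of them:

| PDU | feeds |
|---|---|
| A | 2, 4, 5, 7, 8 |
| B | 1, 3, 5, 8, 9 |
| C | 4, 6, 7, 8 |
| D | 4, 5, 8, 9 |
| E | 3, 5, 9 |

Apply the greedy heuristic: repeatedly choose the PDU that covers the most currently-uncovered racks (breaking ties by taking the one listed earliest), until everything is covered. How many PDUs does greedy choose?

Greedy: pick A (covers 5 new) → pick B (covers 3 new) → pick C (covers 1 new). Total picks: 3.

3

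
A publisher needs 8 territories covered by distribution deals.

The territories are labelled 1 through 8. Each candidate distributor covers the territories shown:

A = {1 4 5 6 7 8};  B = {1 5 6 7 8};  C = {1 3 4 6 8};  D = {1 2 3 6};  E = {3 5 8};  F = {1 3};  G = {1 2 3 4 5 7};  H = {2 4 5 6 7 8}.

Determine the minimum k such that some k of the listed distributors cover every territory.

2

B and G together: B ∪ G = {1, 2, 3, 4, 5, 6, 7, 8} — every territory is covered.
No single distributor has all 8 territories (the largest, A, has 6), so 2 is optimal.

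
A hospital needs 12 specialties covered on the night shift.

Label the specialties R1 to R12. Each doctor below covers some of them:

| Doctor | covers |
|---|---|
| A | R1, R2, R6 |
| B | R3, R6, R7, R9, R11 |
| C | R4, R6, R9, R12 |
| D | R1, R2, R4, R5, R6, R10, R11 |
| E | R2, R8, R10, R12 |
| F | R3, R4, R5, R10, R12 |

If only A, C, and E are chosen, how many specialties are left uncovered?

4

Union of A, C, E = {R1, R2, R4, R6, R8, R9, R10, R12}.
Not covered: R3, R5, R7, R11 — 4 specialties.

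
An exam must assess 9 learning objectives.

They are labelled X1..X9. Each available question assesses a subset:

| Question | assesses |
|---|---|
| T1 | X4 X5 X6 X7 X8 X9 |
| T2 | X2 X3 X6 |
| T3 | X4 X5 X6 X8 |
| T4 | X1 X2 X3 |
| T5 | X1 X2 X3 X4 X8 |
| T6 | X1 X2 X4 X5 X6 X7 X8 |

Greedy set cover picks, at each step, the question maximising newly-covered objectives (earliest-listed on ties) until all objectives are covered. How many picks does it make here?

3

Greedy: pick T6 (covers 7 new) → pick T1 (covers 1 new) → pick T2 (covers 1 new). Total picks: 3.
(The true minimum cover uses only 2 questions, so greedy is not optimal here.)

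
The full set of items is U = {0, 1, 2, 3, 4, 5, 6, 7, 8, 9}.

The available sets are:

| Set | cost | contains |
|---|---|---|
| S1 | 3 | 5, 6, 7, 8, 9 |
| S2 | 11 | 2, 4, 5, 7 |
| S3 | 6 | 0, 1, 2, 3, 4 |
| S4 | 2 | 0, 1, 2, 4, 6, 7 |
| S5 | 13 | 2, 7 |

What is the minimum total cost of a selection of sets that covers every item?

S1, S3 together cover every item (S1 ∪ S3 = {0, 1, 2, 3, 4, 5, 6, 7, 8, 9}); total cost 3 + 6 = 9.
The greedy pick S4, S1, S3 costs 11; no covering selection beats 9.

9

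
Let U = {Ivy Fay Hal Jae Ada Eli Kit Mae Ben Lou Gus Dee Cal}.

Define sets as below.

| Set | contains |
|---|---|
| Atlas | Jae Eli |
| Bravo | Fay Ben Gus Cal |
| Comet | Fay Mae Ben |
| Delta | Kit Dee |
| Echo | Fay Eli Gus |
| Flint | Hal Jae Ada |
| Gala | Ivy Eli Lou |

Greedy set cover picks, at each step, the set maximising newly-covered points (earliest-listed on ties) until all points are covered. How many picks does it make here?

5

Greedy: pick Bravo (covers 4 new) → pick Flint (covers 3 new) → pick Gala (covers 3 new) → pick Delta (covers 2 new) → pick Comet (covers 1 new). Total picks: 5.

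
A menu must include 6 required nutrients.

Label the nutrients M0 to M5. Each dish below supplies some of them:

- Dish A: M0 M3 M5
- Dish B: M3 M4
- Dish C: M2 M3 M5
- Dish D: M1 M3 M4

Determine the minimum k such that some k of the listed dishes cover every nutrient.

Take {A, C, D}. Their union is {M0, M1, M2, M3, M4, M5}, which is all 6 nutrients.
Only A contains M0, so A is forced; the remaining 3 nutrients need at least 2 more dishes (each remaining dish adds at most 2) — so at least 3 dishes are needed, and 3 is optimal.

3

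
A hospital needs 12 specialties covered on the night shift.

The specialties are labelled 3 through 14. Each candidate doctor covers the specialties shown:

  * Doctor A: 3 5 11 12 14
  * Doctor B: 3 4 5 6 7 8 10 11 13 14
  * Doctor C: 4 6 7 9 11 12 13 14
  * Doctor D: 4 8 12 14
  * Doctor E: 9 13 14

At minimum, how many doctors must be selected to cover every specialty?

2

Take {B, C}. Their union is {3, 4, 5, 6, 7, 8, 9, 10, 11, 12, 13, 14}, which is all 12 specialties.
No single doctor has all 12 specialties (the largest, B, has 10), so 2 is optimal.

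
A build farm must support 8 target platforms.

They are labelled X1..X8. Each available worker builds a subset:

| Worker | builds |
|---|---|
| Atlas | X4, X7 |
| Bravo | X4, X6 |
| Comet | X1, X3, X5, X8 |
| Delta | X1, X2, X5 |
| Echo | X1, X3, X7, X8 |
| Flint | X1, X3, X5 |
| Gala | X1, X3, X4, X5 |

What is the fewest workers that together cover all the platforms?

3

Take {Bravo, Delta, Echo}. Their union is {X1, X2, X3, X4, X5, X6, X7, X8}, which is all 8 platforms.
Only Delta contains X2, so Delta is forced; the remaining 5 platforms need at least 2 more workers (each remaining worker adds at most 3) — so at least 3 workers are needed, and 3 is optimal.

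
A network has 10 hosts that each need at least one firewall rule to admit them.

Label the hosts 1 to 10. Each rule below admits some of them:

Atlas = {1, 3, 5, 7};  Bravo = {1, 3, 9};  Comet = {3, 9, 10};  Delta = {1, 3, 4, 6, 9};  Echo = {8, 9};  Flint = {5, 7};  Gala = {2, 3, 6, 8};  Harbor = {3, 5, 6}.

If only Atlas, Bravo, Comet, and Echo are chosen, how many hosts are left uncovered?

Union of Atlas, Bravo, Comet, Echo = {1, 3, 5, 7, 8, 9, 10}.
Not covered: 2, 4, 6 — 3 hosts.

3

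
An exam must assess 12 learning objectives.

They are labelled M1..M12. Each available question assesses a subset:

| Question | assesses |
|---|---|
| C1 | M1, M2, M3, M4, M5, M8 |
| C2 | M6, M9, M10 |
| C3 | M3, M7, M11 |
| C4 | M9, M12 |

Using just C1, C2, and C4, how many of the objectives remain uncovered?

Union of C1, C2, C4 = {M1, M2, M3, M4, M5, M6, M8, M9, M10, M12}.
Not covered: M7, M11 — 2 objectives.

2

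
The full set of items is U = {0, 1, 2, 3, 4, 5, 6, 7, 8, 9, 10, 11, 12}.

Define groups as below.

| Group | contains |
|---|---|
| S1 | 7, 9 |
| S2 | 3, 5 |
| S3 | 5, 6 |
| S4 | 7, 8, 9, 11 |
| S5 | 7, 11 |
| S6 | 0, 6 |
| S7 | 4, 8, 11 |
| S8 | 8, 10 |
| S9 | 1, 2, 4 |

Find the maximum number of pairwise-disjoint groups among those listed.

S2, S5, S6, S8, S9 are pairwise disjoint (S2={3,5}; S5={7,11}; S6={0,6}; S8={8,10}; S9={1,2,4}).
Every remaining group overlaps one of these, and no 6 of the listed groups are pairwise disjoint, so 5 is the maximum.

5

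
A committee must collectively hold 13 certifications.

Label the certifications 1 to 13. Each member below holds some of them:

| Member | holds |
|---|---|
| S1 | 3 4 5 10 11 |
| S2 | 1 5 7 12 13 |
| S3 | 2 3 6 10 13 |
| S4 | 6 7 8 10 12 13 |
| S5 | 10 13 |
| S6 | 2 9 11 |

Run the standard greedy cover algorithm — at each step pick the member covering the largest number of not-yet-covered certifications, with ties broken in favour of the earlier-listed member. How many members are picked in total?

Greedy: pick S4 (covers 6 new) → pick S1 (covers 4 new) → pick S6 (covers 2 new) → pick S2 (covers 1 new). Total picks: 4.

4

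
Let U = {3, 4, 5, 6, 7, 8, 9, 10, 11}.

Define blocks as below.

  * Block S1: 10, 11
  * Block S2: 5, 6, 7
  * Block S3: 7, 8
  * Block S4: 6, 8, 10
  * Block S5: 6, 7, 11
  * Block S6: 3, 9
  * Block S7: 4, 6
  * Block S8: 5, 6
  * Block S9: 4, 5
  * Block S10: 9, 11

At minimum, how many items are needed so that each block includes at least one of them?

Take H = {5, 6, 7, 9, 11}. Each listed block contains at least one of these, so H is a hitting set of size 5.
No choice of 4 items meets every block, so 5 is the minimum.

5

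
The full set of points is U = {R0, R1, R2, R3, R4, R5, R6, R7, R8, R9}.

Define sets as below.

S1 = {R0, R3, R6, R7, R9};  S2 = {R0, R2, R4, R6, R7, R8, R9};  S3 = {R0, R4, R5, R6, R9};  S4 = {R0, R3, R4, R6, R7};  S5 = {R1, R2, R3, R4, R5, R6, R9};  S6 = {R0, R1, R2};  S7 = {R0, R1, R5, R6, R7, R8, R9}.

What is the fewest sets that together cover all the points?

Take {S5, S7}. Their union is {R0, R1, R2, R3, R4, R5, R6, R7, R8, R9}, which is all 10 points.
No single set has all 10 points (the largest, S2, has 7), so 2 is optimal.

2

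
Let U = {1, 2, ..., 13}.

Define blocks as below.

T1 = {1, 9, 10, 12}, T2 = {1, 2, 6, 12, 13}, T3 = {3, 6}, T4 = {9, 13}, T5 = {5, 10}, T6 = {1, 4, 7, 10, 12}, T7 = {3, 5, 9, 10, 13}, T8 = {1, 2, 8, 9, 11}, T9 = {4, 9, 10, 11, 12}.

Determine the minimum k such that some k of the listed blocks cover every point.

4

T3 and T6 and T7 and T8 together: T3 ∪ T6 ∪ T7 ∪ T8 = {1, 2, 3, 4, 5, 6, 7, 8, 9, 10, 11, 12, 13} — every point is covered.
No 3 of the 9 blocks cover everything (all 84 combinations miss at least one point), so 4 is optimal.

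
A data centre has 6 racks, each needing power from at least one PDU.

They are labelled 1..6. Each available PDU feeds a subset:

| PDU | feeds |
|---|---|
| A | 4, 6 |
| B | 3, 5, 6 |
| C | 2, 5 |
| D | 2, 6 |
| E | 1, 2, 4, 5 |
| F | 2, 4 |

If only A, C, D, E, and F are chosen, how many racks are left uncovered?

Union of A, C, D, E, F = {1, 2, 4, 5, 6}.
Not covered: 3 — 1 rack.

1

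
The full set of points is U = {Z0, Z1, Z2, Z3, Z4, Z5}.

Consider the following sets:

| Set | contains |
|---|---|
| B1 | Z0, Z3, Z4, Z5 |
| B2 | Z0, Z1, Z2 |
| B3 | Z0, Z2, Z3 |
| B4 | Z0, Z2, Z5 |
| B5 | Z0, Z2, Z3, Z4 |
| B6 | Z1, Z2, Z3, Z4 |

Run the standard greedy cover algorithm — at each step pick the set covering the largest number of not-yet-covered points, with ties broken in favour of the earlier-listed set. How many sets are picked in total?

2

Greedy: pick B1 (covers 4 new) → pick B2 (covers 2 new). Total picks: 2.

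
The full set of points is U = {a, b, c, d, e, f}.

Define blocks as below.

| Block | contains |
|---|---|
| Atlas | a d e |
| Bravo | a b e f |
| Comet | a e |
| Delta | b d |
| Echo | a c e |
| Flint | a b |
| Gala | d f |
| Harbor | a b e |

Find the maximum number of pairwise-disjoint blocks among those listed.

2

Comet, Delta are pairwise disjoint (Comet={a,e}; Delta={b,d}).
Every remaining block overlaps one of these, and no 3 of the listed blocks are pairwise disjoint, so 2 is the maximum.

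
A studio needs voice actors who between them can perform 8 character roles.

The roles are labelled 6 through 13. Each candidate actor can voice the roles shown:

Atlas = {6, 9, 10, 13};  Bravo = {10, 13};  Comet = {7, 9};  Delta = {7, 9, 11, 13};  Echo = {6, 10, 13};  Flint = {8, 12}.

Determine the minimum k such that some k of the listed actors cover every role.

Delta and Echo and Flint together: Delta ∪ Echo ∪ Flint = {6, 7, 8, 9, 10, 11, 12, 13} — every role is covered.
Only Flint contains 8, so Flint is forced; the remaining 6 roles need at least 2 more actors (each remaining actor adds at most 4) — so at least 3 actors are needed, and 3 is optimal.

3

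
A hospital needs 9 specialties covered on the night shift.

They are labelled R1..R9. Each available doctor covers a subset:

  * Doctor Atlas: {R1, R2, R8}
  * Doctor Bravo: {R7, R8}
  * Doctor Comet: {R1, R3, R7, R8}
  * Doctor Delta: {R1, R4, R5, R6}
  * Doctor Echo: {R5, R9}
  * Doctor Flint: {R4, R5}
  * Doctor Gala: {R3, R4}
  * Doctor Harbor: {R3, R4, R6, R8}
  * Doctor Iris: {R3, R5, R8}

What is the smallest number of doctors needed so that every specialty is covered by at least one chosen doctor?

Take {Atlas, Comet, Echo, Harbor}. Their union is {R1, R2, R3, R4, R5, R6, R7, R8, R9}, which is all 9 specialties.
No 3 of the 9 doctors cover everything (all 84 combinations miss at least one specialty), so 4 is optimal.

4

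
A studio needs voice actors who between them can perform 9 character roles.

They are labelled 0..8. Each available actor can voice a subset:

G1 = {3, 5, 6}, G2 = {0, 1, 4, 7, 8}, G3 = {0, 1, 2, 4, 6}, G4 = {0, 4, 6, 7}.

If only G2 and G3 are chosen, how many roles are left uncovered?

2

Union of G2, G3 = {0, 1, 2, 4, 6, 7, 8}.
Not covered: 3, 5 — 2 roles.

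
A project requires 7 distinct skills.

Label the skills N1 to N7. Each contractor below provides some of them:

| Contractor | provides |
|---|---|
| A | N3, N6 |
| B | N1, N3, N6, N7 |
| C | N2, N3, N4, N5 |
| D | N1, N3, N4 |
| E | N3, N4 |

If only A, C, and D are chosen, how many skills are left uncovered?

1

Union of A, C, D = {N1, N2, N3, N4, N5, N6}.
Not covered: N7 — 1 skill.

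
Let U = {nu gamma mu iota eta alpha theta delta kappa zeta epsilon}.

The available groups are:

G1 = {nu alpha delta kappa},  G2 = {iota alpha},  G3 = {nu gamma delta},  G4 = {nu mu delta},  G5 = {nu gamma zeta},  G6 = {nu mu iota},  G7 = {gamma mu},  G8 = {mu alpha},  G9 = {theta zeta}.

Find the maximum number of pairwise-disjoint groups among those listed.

3

G2, G4, G9 are pairwise disjoint (G2={iota,alpha}; G4={nu,mu,delta}; G9={theta,zeta}).
Every remaining group overlaps one of these, and no 4 of the listed groups are pairwise disjoint, so 3 is the maximum.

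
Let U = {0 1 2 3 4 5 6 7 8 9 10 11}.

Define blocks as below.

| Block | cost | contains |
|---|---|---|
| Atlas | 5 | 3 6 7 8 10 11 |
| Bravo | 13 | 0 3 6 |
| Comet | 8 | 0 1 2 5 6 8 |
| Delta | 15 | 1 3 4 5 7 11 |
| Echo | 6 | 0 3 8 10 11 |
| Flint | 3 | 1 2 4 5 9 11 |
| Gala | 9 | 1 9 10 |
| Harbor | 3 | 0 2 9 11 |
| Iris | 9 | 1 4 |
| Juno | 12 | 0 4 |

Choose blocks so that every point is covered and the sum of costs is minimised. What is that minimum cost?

Atlas, Flint, Harbor together cover every point (Atlas ∪ Flint ∪ Harbor = {0, 1, 2, 3, 4, 5, 6, 7, 8, 9, 10, 11}); total cost 5 + 3 + 3 = 11.
No covering selection has total cost below 11.

11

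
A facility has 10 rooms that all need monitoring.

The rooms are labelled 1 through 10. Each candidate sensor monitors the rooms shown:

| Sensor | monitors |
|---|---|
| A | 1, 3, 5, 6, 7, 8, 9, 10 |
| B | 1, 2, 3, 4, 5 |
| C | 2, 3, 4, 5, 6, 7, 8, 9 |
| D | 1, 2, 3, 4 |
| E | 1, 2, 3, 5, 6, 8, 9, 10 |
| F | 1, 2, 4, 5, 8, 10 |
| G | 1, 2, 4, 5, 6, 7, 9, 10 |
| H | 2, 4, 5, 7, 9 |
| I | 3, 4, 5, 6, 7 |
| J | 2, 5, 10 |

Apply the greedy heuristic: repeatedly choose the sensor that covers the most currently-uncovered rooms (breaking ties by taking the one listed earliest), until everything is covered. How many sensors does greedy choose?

Greedy: pick A (covers 8 new) → pick B (covers 2 new). Total picks: 2.

2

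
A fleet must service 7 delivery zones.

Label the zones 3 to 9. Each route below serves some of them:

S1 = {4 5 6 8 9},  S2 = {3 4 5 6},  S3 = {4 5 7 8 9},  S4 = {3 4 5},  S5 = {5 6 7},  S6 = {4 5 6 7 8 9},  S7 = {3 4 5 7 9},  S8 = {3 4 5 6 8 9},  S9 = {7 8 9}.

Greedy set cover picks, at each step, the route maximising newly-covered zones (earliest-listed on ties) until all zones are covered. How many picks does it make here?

2

Greedy: pick S6 (covers 6 new) → pick S2 (covers 1 new). Total picks: 2.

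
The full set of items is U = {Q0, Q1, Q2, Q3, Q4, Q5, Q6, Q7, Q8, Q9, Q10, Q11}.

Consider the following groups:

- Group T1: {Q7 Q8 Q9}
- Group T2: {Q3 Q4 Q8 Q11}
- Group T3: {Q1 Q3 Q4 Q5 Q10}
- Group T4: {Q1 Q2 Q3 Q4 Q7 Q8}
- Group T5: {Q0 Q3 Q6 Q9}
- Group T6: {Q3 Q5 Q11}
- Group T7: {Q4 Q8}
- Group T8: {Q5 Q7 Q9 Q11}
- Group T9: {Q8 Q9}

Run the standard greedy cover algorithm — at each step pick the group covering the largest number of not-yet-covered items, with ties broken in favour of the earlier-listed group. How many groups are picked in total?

4

Greedy: pick T4 (covers 6 new) → pick T5 (covers 3 new) → pick T3 (covers 2 new) → pick T2 (covers 1 new). Total picks: 4.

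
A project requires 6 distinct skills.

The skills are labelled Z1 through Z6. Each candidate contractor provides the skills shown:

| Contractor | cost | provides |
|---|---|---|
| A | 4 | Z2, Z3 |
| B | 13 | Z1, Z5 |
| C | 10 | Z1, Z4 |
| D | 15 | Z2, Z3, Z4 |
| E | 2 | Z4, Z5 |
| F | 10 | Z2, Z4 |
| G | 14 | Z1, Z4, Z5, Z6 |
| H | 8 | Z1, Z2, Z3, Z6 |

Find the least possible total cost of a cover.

E, H together cover every skill (E ∪ H = {Z1, Z2, Z3, Z4, Z5, Z6}); total cost 2 + 8 = 10.
The greedy pick E, A, H costs 14; no covering selection beats 10.

10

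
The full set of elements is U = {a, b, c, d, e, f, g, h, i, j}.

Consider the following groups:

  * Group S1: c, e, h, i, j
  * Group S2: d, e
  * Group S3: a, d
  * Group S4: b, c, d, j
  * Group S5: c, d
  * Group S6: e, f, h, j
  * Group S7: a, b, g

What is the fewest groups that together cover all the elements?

S1 and S4 and S6 and S7 together: S1 ∪ S4 ∪ S6 ∪ S7 = {a, b, c, d, e, f, g, h, i, j} — every element is covered.
No 3 of the 7 groups cover everything (all 35 combinations miss at least one element), so 4 is optimal.

4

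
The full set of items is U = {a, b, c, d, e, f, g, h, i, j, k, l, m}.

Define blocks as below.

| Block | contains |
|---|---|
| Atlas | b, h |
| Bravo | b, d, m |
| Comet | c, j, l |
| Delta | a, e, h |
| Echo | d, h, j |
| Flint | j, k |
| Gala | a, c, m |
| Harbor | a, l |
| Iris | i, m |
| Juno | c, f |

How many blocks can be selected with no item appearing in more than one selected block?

5

Atlas, Flint, Harbor, Iris, Juno are pairwise disjoint (Atlas={b,h}; Flint={j,k}; Harbor={a,l}; Iris={i,m}; Juno={c,f}).
Every remaining block overlaps one of these, and no 6 of the listed blocks are pairwise disjoint, so 5 is the maximum.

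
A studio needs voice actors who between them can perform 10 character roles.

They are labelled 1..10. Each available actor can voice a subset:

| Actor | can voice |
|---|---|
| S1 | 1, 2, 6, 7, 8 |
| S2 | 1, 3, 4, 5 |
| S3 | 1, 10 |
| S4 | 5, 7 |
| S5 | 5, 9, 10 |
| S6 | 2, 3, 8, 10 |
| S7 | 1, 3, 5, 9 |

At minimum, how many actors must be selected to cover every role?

S1 and S2 and S5 together: S1 ∪ S2 ∪ S5 = {1, 2, 3, 4, 5, 6, 7, 8, 9, 10} — every role is covered.
Only S2 contains 4, so S2 is forced; the remaining 6 roles need at least 2 more actors (each remaining actor adds at most 4) — so at least 3 actors are needed, and 3 is optimal.

3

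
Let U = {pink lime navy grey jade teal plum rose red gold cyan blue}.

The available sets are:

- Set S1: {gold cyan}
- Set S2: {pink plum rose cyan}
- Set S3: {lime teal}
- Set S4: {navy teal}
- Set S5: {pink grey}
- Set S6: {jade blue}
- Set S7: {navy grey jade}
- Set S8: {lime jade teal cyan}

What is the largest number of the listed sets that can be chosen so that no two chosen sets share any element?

S1, S4, S5, S6 are pairwise disjoint (S1={gold,cyan}; S4={navy,teal}; S5={pink,grey}; S6={jade,blue}).
Every remaining set overlaps one of these, and no 5 of the listed sets are pairwise disjoint, so 4 is the maximum.

4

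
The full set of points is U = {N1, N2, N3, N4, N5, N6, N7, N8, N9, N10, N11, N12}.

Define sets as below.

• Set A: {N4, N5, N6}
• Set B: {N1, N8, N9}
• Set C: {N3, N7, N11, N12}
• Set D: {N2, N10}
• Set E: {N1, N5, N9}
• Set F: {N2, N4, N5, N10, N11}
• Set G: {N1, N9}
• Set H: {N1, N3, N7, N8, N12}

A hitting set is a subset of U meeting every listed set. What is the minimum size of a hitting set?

T = {N1, N6, N10, N11} meets every set (each contains at least one member of T), and |T| = 4.
The sets A, B, C, D are pairwise disjoint, so any hitting set needs a separate point for each — at least 4. Hence 4 is optimal.

4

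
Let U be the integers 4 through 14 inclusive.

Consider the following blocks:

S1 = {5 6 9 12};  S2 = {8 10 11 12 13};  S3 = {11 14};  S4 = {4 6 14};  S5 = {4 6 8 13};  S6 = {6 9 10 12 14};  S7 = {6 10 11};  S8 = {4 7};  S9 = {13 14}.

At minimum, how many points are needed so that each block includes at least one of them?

4

Take H = {4, 10, 12, 14}. Each listed block contains at least one of these, so H is a hitting set of size 4.
No choice of 3 points meets every block, so 4 is the minimum.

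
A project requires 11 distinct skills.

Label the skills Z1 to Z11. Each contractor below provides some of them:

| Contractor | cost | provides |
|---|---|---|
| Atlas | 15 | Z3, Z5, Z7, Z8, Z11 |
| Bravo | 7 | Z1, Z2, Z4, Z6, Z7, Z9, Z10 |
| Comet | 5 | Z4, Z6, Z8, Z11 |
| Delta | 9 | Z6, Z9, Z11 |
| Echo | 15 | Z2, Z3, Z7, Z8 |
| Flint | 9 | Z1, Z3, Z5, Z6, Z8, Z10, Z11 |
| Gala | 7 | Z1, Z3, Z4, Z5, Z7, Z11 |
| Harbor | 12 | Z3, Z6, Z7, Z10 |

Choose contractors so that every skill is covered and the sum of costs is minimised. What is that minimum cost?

16

Bravo, Flint together cover every skill (Bravo ∪ Flint = {Z1, Z2, Z3, Z4, Z5, Z6, Z7, Z8, Z9, Z10, Z11}); total cost 7 + 9 = 16.
No covering selection has total cost below 16.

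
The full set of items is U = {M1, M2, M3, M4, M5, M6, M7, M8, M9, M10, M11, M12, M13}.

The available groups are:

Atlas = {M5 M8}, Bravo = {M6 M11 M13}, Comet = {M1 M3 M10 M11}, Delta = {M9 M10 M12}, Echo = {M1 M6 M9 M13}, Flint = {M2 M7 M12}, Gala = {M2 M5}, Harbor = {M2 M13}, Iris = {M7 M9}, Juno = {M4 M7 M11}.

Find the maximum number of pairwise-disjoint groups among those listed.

4

Atlas, Comet, Harbor, Iris are pairwise disjoint (Atlas={M5,M8}; Comet={M1,M3,M10,M11}; Harbor={M2,M13}; Iris={M7,M9}).
Every remaining group overlaps one of these, and no 5 of the listed groups are pairwise disjoint, so 4 is the maximum.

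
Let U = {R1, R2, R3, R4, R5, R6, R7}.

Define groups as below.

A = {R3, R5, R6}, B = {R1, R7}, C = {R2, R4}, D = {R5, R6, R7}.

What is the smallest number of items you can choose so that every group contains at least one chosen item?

H = {R1, R2, R6} meets every group (each contains at least one member of H), and |H| = 3.
The groups A, B, C are pairwise disjoint, so any hitting set needs a separate item for each — at least 3. Hence 3 is optimal.

3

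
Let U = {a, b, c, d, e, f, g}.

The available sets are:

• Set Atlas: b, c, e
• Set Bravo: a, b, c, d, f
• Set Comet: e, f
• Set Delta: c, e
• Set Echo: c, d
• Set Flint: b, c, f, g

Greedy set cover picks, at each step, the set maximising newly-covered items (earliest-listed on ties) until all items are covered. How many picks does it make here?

Greedy: pick Bravo (covers 5 new) → pick Atlas (covers 1 new) → pick Flint (covers 1 new). Total picks: 3.

3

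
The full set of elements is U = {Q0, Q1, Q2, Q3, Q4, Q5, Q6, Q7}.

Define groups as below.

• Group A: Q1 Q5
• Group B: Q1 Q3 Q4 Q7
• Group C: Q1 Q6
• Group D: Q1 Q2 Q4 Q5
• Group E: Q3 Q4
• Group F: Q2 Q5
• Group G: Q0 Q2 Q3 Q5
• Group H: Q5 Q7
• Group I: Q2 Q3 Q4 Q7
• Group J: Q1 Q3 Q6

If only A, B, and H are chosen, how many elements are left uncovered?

Union of A, B, H = {Q1, Q3, Q4, Q5, Q7}.
Not covered: Q0, Q2, Q6 — 3 elements.

3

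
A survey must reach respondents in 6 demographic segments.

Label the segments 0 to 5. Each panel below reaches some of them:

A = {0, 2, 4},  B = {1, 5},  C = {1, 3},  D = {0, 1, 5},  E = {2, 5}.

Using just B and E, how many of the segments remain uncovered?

Union of B, E = {1, 2, 5}.
Not covered: 0, 3, 4 — 3 segments.

3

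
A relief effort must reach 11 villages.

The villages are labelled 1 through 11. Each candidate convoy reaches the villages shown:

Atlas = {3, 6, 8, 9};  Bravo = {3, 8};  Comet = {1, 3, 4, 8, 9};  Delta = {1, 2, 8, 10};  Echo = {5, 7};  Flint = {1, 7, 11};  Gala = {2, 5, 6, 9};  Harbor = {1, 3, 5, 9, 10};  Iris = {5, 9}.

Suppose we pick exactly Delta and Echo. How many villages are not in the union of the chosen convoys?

5

Union of Delta, Echo = {1, 2, 5, 7, 8, 10}.
Not covered: 3, 4, 6, 9, 11 — 5 villages.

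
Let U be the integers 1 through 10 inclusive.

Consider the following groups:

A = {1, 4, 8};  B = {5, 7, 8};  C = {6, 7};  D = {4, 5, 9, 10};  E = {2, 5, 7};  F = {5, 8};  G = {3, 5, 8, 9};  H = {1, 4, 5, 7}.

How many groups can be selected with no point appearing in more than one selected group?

2

C, F are pairwise disjoint (C={6,7}; F={5,8}).
Every remaining group overlaps one of these, and no 3 of the listed groups are pairwise disjoint, so 2 is the maximum.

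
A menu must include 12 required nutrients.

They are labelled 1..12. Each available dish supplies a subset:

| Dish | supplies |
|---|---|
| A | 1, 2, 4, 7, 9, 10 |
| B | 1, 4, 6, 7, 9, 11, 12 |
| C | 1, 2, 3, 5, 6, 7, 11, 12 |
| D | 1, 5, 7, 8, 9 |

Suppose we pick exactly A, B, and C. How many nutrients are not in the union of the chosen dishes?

Union of A, B, C = {1, 2, 3, 4, 5, 6, 7, 9, 10, 11, 12}.
Not covered: 8 — 1 nutrient.

1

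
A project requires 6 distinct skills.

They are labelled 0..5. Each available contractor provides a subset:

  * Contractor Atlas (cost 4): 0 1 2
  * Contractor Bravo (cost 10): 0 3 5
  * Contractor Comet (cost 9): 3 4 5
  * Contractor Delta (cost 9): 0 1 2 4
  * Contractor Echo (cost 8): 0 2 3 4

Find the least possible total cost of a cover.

13

Atlas, Comet together cover every skill (Atlas ∪ Comet = {0, 1, 2, 3, 4, 5}); total cost 4 + 9 = 13.
No covering selection has total cost below 13.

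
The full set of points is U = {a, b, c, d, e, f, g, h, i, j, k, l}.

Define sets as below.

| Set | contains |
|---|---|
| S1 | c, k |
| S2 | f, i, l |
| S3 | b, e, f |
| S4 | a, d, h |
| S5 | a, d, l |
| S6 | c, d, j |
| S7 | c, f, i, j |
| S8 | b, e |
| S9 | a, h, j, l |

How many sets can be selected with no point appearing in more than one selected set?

S1, S2, S4, S8 are pairwise disjoint (S1={c,k}; S2={f,i,l}; S4={a,d,h}; S8={b,e}).
Every remaining set overlaps one of these, and no 5 of the listed sets are pairwise disjoint, so 4 is the maximum.

4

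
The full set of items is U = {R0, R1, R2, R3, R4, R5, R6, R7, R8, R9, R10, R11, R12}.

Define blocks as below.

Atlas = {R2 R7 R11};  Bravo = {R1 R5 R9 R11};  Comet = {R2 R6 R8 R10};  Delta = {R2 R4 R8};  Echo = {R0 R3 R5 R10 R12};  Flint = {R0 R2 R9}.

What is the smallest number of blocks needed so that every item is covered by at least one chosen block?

5

Atlas and Bravo and Comet and Delta and Echo together: Atlas ∪ Bravo ∪ Comet ∪ Delta ∪ Echo = {R0, R1, R2, R3, R4, R5, R6, R7, R8, R9, R10, R11, R12} — every item is covered.
No 4 of the 6 blocks cover everything (all 15 combinations miss at least one item), so 5 is optimal.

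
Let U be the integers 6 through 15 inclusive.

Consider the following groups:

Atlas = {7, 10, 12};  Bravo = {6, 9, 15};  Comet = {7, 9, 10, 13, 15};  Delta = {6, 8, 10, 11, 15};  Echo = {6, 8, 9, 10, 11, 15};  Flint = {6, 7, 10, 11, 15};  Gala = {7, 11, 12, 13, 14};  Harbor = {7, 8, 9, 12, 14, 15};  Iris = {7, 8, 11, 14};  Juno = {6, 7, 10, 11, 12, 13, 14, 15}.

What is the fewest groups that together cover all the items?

Echo and Juno cover everything between them: the union {6, 7, 8, 9, 10, 11, 12, 13, 14, 15} is all of U.
No single group has all 10 items (the largest, Juno, has 8), so 2 is optimal.

2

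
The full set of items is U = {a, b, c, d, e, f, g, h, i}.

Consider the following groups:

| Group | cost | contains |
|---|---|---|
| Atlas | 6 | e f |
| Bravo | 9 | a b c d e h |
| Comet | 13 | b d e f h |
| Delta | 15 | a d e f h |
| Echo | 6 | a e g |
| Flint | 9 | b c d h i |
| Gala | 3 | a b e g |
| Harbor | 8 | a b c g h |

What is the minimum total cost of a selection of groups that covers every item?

18

Atlas, Flint, Gala together cover every item (Atlas ∪ Flint ∪ Gala = {a, b, c, d, e, f, g, h, i}); total cost 6 + 9 + 3 = 18.
No covering selection has total cost below 18.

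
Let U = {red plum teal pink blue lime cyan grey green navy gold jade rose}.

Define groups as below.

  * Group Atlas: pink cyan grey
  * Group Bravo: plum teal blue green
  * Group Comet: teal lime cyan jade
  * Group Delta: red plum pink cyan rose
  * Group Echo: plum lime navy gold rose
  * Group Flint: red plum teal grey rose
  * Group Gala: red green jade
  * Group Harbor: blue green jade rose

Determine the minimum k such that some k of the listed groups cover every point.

Delta, Echo, Flint, and Harbor cover everything between them: the union {red, plum, teal, pink, blue, lime, cyan, grey, green, navy, gold, jade, rose} is all of U.
Only Echo contains navy, so Echo is forced; the remaining 8 points need at least 3 more groups (each remaining group adds at most 3) — so at least 4 groups are needed, and 4 is optimal.

4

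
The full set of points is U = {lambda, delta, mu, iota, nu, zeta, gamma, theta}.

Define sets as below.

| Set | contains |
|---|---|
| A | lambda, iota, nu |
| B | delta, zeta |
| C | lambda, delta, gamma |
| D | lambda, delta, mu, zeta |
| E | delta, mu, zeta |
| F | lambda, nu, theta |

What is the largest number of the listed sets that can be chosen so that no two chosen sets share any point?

2

E, F are pairwise disjoint (E={delta,mu,zeta}; F={lambda,nu,theta}).
Every remaining set overlaps one of these, and no 3 of the listed sets are pairwise disjoint, so 2 is the maximum.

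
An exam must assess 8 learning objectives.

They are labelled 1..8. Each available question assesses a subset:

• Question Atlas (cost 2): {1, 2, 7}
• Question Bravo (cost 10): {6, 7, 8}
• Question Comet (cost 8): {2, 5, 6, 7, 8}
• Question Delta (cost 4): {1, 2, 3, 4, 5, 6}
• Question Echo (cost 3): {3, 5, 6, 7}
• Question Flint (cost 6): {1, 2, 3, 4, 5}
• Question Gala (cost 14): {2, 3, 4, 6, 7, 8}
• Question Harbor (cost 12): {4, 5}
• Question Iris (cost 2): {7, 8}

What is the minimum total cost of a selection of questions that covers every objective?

Delta, Iris together cover every objective (Delta ∪ Iris = {1, 2, 3, 4, 5, 6, 7, 8}); total cost 4 + 2 = 6.
The greedy pick Atlas, Delta, Iris costs 8; no covering selection beats 6.

6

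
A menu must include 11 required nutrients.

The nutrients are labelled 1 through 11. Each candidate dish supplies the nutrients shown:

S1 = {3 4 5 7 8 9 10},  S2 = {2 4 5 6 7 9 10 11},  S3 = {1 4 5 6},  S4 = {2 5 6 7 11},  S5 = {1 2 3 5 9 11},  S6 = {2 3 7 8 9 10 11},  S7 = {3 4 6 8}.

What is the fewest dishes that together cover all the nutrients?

2

S3 and S6 together: S3 ∪ S6 = {1, 2, 3, 4, 5, 6, 7, 8, 9, 10, 11} — every nutrient is covered.
No single dish has all 11 nutrients (the largest, S2, has 8), so 2 is optimal.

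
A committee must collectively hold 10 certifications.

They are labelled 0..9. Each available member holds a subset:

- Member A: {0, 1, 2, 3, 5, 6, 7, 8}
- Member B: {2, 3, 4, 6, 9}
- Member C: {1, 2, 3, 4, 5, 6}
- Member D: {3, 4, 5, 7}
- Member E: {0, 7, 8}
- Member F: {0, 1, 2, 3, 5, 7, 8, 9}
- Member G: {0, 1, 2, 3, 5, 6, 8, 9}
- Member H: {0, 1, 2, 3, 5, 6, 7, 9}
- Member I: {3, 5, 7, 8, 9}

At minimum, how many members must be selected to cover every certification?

Take {B, F}. Their union is {0, 1, 2, 3, 4, 5, 6, 7, 8, 9}, which is all 10 certifications.
No single member has all 10 certifications (the largest, A, has 8), so 2 is optimal.

2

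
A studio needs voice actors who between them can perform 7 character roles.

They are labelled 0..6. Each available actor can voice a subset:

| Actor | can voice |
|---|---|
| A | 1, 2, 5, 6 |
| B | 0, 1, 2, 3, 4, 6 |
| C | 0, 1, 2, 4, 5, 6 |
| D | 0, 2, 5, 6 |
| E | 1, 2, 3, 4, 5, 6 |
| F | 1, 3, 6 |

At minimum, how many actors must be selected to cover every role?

C and E together: C ∪ E = {0, 1, 2, 3, 4, 5, 6} — every role is covered.
No single actor has all 7 roles (the largest, B, has 6), so 2 is optimal.

2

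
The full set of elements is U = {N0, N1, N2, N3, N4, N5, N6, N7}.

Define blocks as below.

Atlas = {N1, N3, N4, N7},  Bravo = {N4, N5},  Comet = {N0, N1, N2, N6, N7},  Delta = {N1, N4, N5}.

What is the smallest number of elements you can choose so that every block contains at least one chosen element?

The 2 elements {N5, N7} hit every block.
The blocks Bravo, Comet are pairwise disjoint, so any hitting set needs a separate element for each — at least 2. Hence 2 is optimal.

2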